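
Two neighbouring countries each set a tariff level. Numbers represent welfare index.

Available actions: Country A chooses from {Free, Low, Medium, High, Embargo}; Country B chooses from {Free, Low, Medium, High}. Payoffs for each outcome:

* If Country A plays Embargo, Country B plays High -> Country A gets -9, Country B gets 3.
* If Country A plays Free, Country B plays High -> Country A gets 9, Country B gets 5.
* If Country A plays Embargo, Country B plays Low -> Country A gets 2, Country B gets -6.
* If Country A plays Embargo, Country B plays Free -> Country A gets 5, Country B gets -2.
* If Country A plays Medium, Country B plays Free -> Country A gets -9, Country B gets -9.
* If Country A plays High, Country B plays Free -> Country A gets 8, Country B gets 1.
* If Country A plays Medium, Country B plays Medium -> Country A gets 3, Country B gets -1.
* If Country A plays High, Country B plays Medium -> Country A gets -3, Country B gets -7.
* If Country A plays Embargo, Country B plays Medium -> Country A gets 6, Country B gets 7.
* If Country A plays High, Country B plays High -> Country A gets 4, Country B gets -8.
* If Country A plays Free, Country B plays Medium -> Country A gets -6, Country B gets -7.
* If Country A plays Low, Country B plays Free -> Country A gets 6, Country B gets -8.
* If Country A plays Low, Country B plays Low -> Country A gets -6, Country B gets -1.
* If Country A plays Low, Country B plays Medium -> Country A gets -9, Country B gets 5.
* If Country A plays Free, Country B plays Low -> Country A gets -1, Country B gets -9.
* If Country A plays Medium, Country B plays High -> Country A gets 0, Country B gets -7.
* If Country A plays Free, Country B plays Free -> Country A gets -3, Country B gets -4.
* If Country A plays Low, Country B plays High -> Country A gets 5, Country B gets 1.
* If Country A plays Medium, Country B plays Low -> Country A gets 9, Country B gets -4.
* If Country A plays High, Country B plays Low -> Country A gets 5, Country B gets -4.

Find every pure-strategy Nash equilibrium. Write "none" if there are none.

(Free, High), (High, Free), (Embargo, Medium)

For each strategy profile, look for a profitable unilateral deviation.
(Free, Free): Country A can switch to Low (-3 → 6). Not NE.
(Free, Low): Country A can switch to Medium (-1 → 9). Not NE.
(Free, Medium): Country A can switch to Medium (-6 → 3). Not NE.
(Free, High): Country A gets 9, best alternative 5; Country B gets 5, best alternative -4. No profitable deviation — NE.
(Low, Free): Country A can switch to High (6 → 8). Not NE.
(Low, Low): Country A can switch to Free (-6 → -1). Not NE.
(Low, Medium): Country A can switch to Free (-9 → -6). Not NE.
(Low, High): Country A can switch to Free (5 → 9). Not NE.
(Medium, Free): Country A can switch to Free (-9 → -3). Not NE.
(Medium, Low): Country B can switch to Medium (-4 → -1). Not NE.
(Medium, Medium): Country A can switch to Embargo (3 → 6). Not NE.
(High, Free): Country A gets 8, best alternative 6; Country B gets 1, best alternative -4. No profitable deviation — NE.
(Embargo, Medium): Country A gets 6, best alternative 3; Country B gets 7, best alternative 3. No profitable deviation — NE.
(The remaining 7 profiles each have a profitable deviation by the same check.)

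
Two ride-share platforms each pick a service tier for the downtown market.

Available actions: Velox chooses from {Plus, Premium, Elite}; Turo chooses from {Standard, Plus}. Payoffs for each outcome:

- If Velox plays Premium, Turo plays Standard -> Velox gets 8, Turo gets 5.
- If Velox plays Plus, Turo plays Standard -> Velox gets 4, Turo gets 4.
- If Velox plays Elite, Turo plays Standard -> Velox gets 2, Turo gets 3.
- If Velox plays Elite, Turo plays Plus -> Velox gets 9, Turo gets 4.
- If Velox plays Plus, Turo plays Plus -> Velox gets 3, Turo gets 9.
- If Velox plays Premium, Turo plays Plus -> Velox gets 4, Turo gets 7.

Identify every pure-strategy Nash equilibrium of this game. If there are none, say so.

For each player, find the best response to each opponent profile; mutual best responses are the pure NE.
Velox against Standard: payoffs 4, 8, 2 → best response Premium.
Velox against Plus: payoffs 3, 4, 9 → best response Elite.
Turo against Plus: payoffs 4, 9 → best response Plus.
Turo against Premium: payoffs 5, 7 → best response Plus.
Turo against Elite: payoffs 3, 4 → best response Plus.
Mutual best responses: (Elite, Plus).

Pure NE: (Elite, Plus)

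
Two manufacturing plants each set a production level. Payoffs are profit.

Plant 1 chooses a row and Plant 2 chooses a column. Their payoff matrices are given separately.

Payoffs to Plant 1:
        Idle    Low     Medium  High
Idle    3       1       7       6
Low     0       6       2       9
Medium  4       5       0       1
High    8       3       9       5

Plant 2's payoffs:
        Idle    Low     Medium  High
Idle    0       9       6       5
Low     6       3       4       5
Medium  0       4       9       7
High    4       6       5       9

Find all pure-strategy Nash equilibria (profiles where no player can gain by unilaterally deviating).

none

(Idle, Idle): Plant 1 can switch to Medium (3 → 4). Not NE.
(Idle, Low): Plant 1 can switch to Low (1 → 6). Not NE.
(Idle, Medium): Plant 1 can switch to High (7 → 9). Not NE.
(Idle, High): Plant 1 can switch to Low (6 → 9). Not NE.
(Low, Idle): Plant 1 can switch to Idle (0 → 3). Not NE.
(Low, Low): Plant 2 can switch to Idle (3 → 6). Not NE.
(Low, Medium): Plant 1 can switch to Idle (2 → 7). Not NE.
(Low, High): Plant 2 can switch to Idle (5 → 6). Not NE.
(Medium, Idle): Plant 1 can switch to High (4 → 8). Not NE.
(Medium, Low): Plant 1 can switch to Low (5 → 6). Not NE.
(Medium, Medium): Plant 1 can switch to Idle (0 → 7). Not NE.
(Medium, High): Plant 1 can switch to Idle (1 → 6). Not NE.
(The remaining 4 profiles each have a profitable deviation by the same check.)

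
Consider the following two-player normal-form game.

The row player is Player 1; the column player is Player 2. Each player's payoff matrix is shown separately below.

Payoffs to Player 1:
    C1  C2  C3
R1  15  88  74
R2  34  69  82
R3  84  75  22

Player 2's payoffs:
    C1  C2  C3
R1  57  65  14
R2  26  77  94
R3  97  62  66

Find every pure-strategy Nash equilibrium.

Player 1 against C1: payoffs 15, 34, 84 → best response R3.
Player 1 against C2: payoffs 88, 69, 75 → best response R1.
Player 1 against C3: payoffs 74, 82, 22 → best response R2.
Player 2 against R1: payoffs 57, 65, 14 → best response C2.
Player 2 against R2: payoffs 26, 77, 94 → best response C3.
Player 2 against R3: payoffs 97, 62, 66 → best response C1.
Mutual best responses: (R1, C2); (R2, C3); (R3, C1).

The pure Nash equilibria are (R1, C2) and (R2, C3) and (R3, C1).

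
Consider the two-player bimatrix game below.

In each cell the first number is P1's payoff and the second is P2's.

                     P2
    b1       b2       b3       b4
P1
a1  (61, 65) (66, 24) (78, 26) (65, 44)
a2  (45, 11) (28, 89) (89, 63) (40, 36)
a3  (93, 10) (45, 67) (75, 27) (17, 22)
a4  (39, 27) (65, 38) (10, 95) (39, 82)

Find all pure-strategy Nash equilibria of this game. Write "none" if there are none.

P1 against b1: payoffs 61, 45, 93, 39 → best response a3.
P1 against b2: payoffs 66, 28, 45, 65 → best response a1.
P1 against b3: payoffs 78, 89, 75, 10 → best response a2.
P1 against b4: payoffs 65, 40, 17, 39 → best response a1.
P2 against a1: payoffs 65, 24, 26, 44 → best response b1.
P2 against a2: payoffs 11, 89, 63, 36 → best response b2.
P2 against a3: payoffs 10, 67, 27, 22 → best response b2.
P2 against a4: payoffs 27, 38, 95, 82 → best response b3.
No profile is a mutual best response for all players.

There is no pure-strategy Nash equilibrium.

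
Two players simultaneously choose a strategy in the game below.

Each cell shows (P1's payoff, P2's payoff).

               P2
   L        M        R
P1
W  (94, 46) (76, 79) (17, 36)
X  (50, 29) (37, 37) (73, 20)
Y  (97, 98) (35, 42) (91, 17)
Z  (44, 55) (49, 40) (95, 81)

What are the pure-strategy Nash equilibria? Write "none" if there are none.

(W, M), (Y, L), (Z, R)

Mark each player's best response to every combination of opponents' strategies; a profile where every player is best-responding is a pure Nash equilibrium.
P1 against L: payoffs 94, 50, 97, 44 → best response Y.
P1 against M: payoffs 76, 37, 35, 49 → best response W.
P1 against R: payoffs 17, 73, 91, 95 → best response Z.
P2 against W: payoffs 46, 79, 36 → best response M.
P2 against X: payoffs 29, 37, 20 → best response M.
P2 against Y: payoffs 98, 42, 17 → best response L.
P2 against Z: payoffs 55, 40, 81 → best response R.
Mutual best responses: (W, M); (Y, L); (Z, R).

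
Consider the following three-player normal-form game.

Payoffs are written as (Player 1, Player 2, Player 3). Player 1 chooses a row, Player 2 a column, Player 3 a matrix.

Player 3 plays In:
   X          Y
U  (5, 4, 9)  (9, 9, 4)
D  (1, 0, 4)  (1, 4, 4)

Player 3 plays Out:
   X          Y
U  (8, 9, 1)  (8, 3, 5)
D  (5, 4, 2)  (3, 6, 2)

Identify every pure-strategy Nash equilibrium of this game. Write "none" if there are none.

There is no pure-strategy Nash equilibrium.

(U, X, In): Player 2 can switch to Y (4 → 9). Not NE.
(U, X, Out): Player 3 can switch to In (1 → 9). Not NE.
(U, Y, In): Player 3 can switch to Out (4 → 5). Not NE.
(U, Y, Out): Player 2 can switch to X (3 → 9). Not NE.
(D, X, In): Player 1 can switch to U (1 → 5). Not NE.
(D, X, Out): Player 1 can switch to U (5 → 8). Not NE.
(D, Y, In): Player 1 can switch to U (1 → 9). Not NE.
(D, Y, Out): Player 1 can switch to U (3 → 8). Not NE.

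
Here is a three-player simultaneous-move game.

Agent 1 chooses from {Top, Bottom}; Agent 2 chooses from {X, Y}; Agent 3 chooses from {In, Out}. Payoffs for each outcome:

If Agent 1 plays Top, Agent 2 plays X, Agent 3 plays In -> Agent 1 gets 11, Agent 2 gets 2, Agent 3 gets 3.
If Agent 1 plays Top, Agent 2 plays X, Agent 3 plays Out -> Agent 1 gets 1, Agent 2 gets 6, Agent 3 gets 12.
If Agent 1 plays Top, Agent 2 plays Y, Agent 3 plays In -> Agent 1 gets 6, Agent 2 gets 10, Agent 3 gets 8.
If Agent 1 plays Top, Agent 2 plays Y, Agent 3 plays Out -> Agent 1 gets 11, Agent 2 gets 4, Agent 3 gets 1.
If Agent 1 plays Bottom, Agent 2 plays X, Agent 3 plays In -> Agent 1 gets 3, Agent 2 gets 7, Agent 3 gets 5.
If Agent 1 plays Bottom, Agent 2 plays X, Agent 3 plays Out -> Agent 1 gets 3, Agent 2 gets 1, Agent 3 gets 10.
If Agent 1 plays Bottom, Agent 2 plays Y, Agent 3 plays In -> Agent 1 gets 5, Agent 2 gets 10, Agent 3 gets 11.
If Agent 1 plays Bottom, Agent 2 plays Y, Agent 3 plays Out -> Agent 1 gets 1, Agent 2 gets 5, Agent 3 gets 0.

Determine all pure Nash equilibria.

Mark each player's best response to every combination of opponents' strategies; a profile where every player is best-responding is a pure Nash equilibrium.
Agent 1 against (X, In): payoffs 11, 3 → best response Top.
Agent 1 against (X, Out): payoffs 1, 3 → best response Bottom.
Agent 1 against (Y, In): payoffs 6, 5 → best response Top.
Agent 1 against (Y, Out): payoffs 11, 1 → best response Top.
Agent 2 against (Top, In): payoffs 2, 10 → best response Y.
Agent 2 against (Top, Out): payoffs 6, 4 → best response X.
Agent 2 against (Bottom, In): payoffs 7, 10 → best response Y.
Agent 2 against (Bottom, Out): payoffs 1, 5 → best response Y.
Agent 3 against (Top, X): payoffs 3, 12 → best response Out.
Agent 3 against (Top, Y): payoffs 8, 1 → best response In.
Agent 3 against (Bottom, X): payoffs 5, 10 → best response Out.
Agent 3 against (Bottom, Y): payoffs 11, 0 → best response In.
Mutual best responses: (Top, Y, In).

Pure NE: (Top, Y, In)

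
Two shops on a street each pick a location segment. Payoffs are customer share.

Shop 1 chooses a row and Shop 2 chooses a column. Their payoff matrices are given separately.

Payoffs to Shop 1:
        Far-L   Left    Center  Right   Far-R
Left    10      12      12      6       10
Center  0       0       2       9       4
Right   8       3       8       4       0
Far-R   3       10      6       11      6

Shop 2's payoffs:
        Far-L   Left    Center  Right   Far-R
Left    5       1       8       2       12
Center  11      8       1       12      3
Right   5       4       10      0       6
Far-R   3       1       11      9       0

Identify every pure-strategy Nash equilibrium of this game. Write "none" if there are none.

The unique pure-strategy Nash equilibrium is (Left, Far-R).

(Left, Far-L): Shop 2 can switch to Center (5 → 8). Not NE.
(Left, Left): Shop 2 can switch to Far-L (1 → 5). Not NE.
(Left, Center): Shop 2 can switch to Far-R (8 → 12). Not NE.
(Left, Right): Shop 1 can switch to Center (6 → 9). Not NE.
(Left, Far-R): Shop 1 gets 10, best alternative 6; Shop 2 gets 12, best alternative 8. No profitable deviation — NE.
(Center, Far-L): Shop 1 can switch to Left (0 → 10). Not NE.
(Center, Left): Shop 1 can switch to Left (0 → 12). Not NE.
(The remaining 13 profiles each have a profitable deviation by the same check.)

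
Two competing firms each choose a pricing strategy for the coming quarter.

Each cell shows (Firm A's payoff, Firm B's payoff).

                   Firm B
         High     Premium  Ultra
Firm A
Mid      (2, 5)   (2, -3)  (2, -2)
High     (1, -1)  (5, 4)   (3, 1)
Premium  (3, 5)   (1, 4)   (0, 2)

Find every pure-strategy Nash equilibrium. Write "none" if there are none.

(High, Premium); (Premium, High)

Firm A against High: payoffs 2, 1, 3 → best response Premium.
Firm A against Premium: payoffs 2, 5, 1 → best response High.
Firm A against Ultra: payoffs 2, 3, 0 → best response High.
Firm B against Mid: payoffs 5, -3, -2 → best response High.
Firm B against High: payoffs -1, 4, 1 → best response Premium.
Firm B against Premium: payoffs 5, 4, 2 → best response High.
Mutual best responses: (High, Premium); (Premium, High).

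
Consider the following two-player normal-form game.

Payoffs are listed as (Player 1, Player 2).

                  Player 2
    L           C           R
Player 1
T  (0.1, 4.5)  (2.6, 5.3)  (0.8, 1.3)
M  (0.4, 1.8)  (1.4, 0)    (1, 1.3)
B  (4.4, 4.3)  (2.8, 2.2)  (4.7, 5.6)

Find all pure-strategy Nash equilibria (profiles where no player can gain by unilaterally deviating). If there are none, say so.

The unique pure-strategy Nash equilibrium is (B, R).

Player 1 against L: payoffs 0.1, 0.4, 4.4 → best response B.
Player 1 against C: payoffs 2.6, 1.4, 2.8 → best response B.
Player 1 against R: payoffs 0.8, 1, 4.7 → best response B.
Player 2 against T: payoffs 4.5, 5.3, 1.3 → best response C.
Player 2 against M: payoffs 1.8, 0, 1.3 → best response L.
Player 2 against B: payoffs 4.3, 2.2, 5.6 → best response R.
Mutual best responses: (B, R).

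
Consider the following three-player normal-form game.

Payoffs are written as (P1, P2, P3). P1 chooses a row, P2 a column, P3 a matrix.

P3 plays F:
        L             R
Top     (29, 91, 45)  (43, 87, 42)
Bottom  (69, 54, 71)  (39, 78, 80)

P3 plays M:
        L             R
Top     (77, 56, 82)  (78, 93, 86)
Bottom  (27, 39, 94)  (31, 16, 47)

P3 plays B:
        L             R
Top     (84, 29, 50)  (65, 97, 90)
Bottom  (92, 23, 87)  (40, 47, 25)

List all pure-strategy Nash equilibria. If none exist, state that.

(Top, R, B)

(Top, L, F): P1 can switch to Bottom (29 → 69). Not NE.
(Top, L, M): P2 can switch to R (56 → 93). Not NE.
(Top, L, B): P1 can switch to Bottom (84 → 92). Not NE.
(Top, R, F): P2 can switch to L (87 → 91). Not NE.
(Top, R, M): P3 can switch to B (86 → 90). Not NE.
(Top, R, B): P1 gets 65, best alternative 40; P2 gets 97, best alternative 29; P3 gets 90, best alternative 86. No profitable deviation — NE.
(Bottom, L, F): P2 can switch to R (54 → 78). Not NE.
(Bottom, L, M): P1 can switch to Top (27 → 77). Not NE.
(Bottom, L, B): P2 can switch to R (23 → 47). Not NE.
(Bottom, R, F): P1 can switch to Top (39 → 43). Not NE.
(Bottom, R, M): P1 can switch to Top (31 → 78). Not NE.
(Bottom, R, B): P1 can switch to Top (40 → 65). Not NE.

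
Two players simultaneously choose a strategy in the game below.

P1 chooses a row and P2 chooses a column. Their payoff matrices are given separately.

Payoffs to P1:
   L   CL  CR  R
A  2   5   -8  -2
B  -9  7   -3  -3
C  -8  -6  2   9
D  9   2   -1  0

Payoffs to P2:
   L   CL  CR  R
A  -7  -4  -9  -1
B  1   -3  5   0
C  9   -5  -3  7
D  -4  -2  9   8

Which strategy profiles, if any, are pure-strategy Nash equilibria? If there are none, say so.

none

P1 against L: payoffs 2, -9, -8, 9 → best response D.
P1 against CL: payoffs 5, 7, -6, 2 → best response B.
P1 against CR: payoffs -8, -3, 2, -1 → best response C.
P1 against R: payoffs -2, -3, 9, 0 → best response C.
P2 against A: payoffs -7, -4, -9, -1 → best response R.
P2 against B: payoffs 1, -3, 5, 0 → best response CR.
P2 against C: payoffs 9, -5, -3, 7 → best response L.
P2 against D: payoffs -4, -2, 9, 8 → best response CR.
No profile is a mutual best response for all players.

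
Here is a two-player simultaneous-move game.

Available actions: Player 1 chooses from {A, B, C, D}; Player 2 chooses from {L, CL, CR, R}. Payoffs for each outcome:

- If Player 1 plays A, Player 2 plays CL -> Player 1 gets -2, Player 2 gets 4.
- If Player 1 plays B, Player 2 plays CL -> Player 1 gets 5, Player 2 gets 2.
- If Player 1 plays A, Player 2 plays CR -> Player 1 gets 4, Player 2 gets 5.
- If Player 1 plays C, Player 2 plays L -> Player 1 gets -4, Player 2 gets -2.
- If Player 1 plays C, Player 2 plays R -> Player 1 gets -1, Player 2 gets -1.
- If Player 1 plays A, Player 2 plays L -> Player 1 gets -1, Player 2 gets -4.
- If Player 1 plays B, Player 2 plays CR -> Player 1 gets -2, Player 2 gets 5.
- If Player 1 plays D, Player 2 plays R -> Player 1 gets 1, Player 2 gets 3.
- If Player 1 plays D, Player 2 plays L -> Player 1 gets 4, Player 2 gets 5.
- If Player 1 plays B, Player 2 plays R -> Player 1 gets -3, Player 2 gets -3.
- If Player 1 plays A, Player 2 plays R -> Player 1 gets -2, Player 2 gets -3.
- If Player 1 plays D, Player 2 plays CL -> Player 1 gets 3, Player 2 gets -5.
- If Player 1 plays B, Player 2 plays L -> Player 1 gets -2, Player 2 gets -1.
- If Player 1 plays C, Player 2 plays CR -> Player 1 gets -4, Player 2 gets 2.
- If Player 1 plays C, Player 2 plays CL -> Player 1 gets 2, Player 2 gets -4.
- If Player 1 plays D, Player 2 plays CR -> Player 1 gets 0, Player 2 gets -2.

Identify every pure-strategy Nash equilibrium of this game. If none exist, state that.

Player 1 against L: payoffs -1, -2, -4, 4 → best response D.
Player 1 against CL: payoffs -2, 5, 2, 3 → best response B.
Player 1 against CR: payoffs 4, -2, -4, 0 → best response A.
Player 1 against R: payoffs -2, -3, -1, 1 → best response D.
Player 2 against A: payoffs -4, 4, 5, -3 → best response CR.
Player 2 against B: payoffs -1, 2, 5, -3 → best response CR.
Player 2 against C: payoffs -2, -4, 2, -1 → best response CR.
Player 2 against D: payoffs 5, -5, -2, 3 → best response L.
Mutual best responses: (A, CR); (D, L).

The pure Nash equilibria are (A, CR), (D, L).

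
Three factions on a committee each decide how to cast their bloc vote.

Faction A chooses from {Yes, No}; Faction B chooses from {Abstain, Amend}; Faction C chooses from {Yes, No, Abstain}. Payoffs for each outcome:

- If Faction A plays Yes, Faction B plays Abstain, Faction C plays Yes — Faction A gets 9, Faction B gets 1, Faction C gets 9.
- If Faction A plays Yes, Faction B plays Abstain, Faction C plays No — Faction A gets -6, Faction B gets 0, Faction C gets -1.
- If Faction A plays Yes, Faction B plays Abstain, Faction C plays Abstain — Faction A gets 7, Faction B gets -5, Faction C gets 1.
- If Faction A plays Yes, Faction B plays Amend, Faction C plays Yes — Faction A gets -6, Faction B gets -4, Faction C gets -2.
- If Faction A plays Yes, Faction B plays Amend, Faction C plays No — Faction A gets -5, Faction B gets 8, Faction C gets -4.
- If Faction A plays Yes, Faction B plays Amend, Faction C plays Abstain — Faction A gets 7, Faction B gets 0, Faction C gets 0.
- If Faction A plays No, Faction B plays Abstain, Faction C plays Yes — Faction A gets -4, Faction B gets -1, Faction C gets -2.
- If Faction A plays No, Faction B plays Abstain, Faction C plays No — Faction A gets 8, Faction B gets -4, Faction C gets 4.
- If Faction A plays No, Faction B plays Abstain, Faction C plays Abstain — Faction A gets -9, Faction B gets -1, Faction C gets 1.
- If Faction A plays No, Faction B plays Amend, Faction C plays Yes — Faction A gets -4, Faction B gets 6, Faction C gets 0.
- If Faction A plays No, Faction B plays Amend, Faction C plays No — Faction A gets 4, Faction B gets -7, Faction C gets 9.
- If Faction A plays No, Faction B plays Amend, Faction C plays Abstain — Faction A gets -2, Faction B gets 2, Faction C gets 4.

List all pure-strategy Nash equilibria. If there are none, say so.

Pure-strategy Nash equilibria: (Yes, Abstain, Yes), (Yes, Amend, Abstain), (No, Abstain, No)

Faction A against (Abstain, Yes): payoffs 9, -4 → best response Yes.
Faction A against (Abstain, No): payoffs -6, 8 → best response No.
Faction A against (Abstain, Abstain): payoffs 7, -9 → best response Yes.
Faction A against (Amend, Yes): payoffs -6, -4 → best response No.
Faction A against (Amend, No): payoffs -5, 4 → best response No.
Faction A against (Amend, Abstain): payoffs 7, -2 → best response Yes.
Faction B against (Yes, Yes): payoffs 1, -4 → best response Abstain.
Faction B against (Yes, No): payoffs 0, 8 → best response Amend.
Faction B against (Yes, Abstain): payoffs -5, 0 → best response Amend.
Faction B against (No, Yes): payoffs -1, 6 → best response Amend.
Faction B against (No, No): payoffs -4, -7 → best response Abstain.
Faction B against (No, Abstain): payoffs -1, 2 → best response Amend.
Faction C against (Yes, Abstain): payoffs 9, -1, 1 → best response Yes.
Faction C against (Yes, Amend): payoffs -2, -4, 0 → best response Abstain.
Faction C against (No, Abstain): payoffs -2, 4, 1 → best response No.
Faction C against (No, Amend): payoffs 0, 9, 4 → best response No.
Mutual best responses: (Yes, Abstain, Yes); (Yes, Amend, Abstain); (No, Abstain, No).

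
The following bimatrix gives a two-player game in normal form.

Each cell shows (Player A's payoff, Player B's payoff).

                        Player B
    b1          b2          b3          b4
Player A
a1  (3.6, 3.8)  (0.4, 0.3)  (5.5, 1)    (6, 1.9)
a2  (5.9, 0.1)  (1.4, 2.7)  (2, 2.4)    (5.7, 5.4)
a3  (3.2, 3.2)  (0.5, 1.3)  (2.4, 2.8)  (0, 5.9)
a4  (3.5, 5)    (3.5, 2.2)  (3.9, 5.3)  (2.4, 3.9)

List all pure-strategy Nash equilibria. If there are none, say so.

There is no pure-strategy Nash equilibrium.

(a1, b1): Player A can switch to a2 (3.6 → 5.9). Not NE.
(a1, b2): Player A can switch to a2 (0.4 → 1.4). Not NE.
(a1, b3): Player B can switch to b1 (1 → 3.8). Not NE.
(a1, b4): Player B can switch to b1 (1.9 → 3.8). Not NE.
(a2, b1): Player B can switch to b2 (0.1 → 2.7). Not NE.
(a2, b2): Player A can switch to a4 (1.4 → 3.5). Not NE.
(The remaining 10 profiles each have a profitable deviation by the same check.)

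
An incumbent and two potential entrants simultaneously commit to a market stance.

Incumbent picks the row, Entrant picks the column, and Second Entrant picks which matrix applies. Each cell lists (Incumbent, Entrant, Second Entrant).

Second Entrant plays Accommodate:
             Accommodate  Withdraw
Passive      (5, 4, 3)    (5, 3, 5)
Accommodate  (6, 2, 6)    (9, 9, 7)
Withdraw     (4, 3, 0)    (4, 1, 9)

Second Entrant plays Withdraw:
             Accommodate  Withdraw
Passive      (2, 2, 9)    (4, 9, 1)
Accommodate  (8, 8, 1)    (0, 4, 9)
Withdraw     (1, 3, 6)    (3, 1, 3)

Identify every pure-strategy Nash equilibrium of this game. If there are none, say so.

This game has no pure Nash equilibrium.

(Passive, Accommodate, Accommodate): Incumbent can switch to Accommodate (5 → 6). Not NE.
(Passive, Accommodate, Withdraw): Incumbent can switch to Accommodate (2 → 8). Not NE.
(Passive, Withdraw, Accommodate): Incumbent can switch to Accommodate (5 → 9). Not NE.
(Passive, Withdraw, Withdraw): Second Entrant can switch to Accommodate (1 → 5). Not NE.
(Accommodate, Accommodate, Accommodate): Entrant can switch to Withdraw (2 → 9). Not NE.
(Accommodate, Accommodate, Withdraw): Second Entrant can switch to Accommodate (1 → 6). Not NE.
(Accommodate, Withdraw, Accommodate): Second Entrant can switch to Withdraw (7 → 9). Not NE.
(Accommodate, Withdraw, Withdraw): Incumbent can switch to Passive (0 → 4). Not NE.
(Withdraw, Accommodate, Accommodate): Incumbent can switch to Passive (4 → 5). Not NE.
(Withdraw, Accommodate, Withdraw): Incumbent can switch to Passive (1 → 2). Not NE.
(The remaining 2 profiles each have a profitable deviation by the same check.)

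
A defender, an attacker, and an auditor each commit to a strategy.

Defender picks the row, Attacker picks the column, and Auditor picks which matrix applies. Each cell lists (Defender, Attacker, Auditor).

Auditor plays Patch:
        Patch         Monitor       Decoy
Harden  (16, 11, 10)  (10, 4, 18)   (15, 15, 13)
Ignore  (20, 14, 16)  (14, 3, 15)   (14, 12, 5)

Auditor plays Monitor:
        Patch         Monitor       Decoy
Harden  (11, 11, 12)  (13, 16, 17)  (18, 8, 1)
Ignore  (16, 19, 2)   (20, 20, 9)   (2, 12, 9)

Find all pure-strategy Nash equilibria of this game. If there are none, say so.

Check each profile: it is a Nash equilibrium iff no player can strictly gain by switching unilaterally.
(Harden, Patch, Patch): Defender can switch to Ignore (16 → 20). Not NE.
(Harden, Patch, Monitor): Defender can switch to Ignore (11 → 16). Not NE.
(Harden, Monitor, Patch): Defender can switch to Ignore (10 → 14). Not NE.
(Harden, Monitor, Monitor): Defender can switch to Ignore (13 → 20). Not NE.
(Harden, Decoy, Patch): Defender gets 15, best alternative 14; Attacker gets 15, best alternative 11; Auditor gets 13, best alternative 1. No profitable deviation — NE.
(Harden, Decoy, Monitor): Attacker can switch to Patch (8 → 11). Not NE.
(Ignore, Patch, Patch): Defender gets 20, best alternative 16; Attacker gets 14, best alternative 12; Auditor gets 16, best alternative 2. No profitable deviation — NE.
(Ignore, Patch, Monitor): Attacker can switch to Monitor (19 → 20). Not NE.
(Ignore, Monitor, Patch): Attacker can switch to Patch (3 → 14). Not NE.
(Ignore, Monitor, Monitor): Auditor can switch to Patch (9 → 15). Not NE.
(Ignore, Decoy, Patch): Defender can switch to Harden (14 → 15). Not NE.
(Ignore, Decoy, Monitor): Defender can switch to Harden (2 → 18). Not NE.

(Harden, Decoy, Patch) and (Ignore, Patch, Patch)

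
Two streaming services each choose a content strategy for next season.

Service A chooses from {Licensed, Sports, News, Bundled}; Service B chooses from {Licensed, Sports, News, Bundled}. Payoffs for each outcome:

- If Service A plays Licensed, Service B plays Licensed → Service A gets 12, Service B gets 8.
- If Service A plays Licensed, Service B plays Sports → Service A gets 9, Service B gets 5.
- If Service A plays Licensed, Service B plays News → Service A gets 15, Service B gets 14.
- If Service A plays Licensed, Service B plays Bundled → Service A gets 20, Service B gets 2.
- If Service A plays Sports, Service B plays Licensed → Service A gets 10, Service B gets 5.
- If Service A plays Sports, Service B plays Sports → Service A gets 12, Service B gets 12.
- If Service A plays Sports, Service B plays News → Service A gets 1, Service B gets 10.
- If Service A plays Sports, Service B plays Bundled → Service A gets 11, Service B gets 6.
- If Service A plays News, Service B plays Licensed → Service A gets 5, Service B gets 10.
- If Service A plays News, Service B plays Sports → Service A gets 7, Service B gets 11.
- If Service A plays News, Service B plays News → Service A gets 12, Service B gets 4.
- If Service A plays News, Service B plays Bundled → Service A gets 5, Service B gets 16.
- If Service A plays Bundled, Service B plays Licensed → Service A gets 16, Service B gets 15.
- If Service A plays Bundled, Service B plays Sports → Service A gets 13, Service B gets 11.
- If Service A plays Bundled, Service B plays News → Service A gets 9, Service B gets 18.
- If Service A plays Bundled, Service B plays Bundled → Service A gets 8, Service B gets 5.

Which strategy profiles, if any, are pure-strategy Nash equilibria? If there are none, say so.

The unique pure-strategy Nash equilibrium is (Licensed, News).

(Licensed, Licensed): Service A can switch to Bundled (12 → 16). Not NE.
(Licensed, Sports): Service A can switch to Sports (9 → 12). Not NE.
(Licensed, News): Service A gets 15, best alternative 12; Service B gets 14, best alternative 8. No profitable deviation — NE.
(Licensed, Bundled): Service B can switch to Licensed (2 → 8). Not NE.
(Sports, Licensed): Service A can switch to Licensed (10 → 12). Not NE.
(Sports, Sports): Service A can switch to Bundled (12 → 13). Not NE.
(Sports, News): Service A can switch to Licensed (1 → 15). Not NE.
(Sports, Bundled): Service A can switch to Licensed (11 → 20). Not NE.
(News, Licensed): Service A can switch to Licensed (5 → 12). Not NE.
(News, Sports): Service A can switch to Licensed (7 → 9). Not NE.
(News, News): Service A can switch to Licensed (12 → 15). Not NE.
(News, Bundled): Service A can switch to Licensed (5 → 20). Not NE.
(Bundled, Licensed): Service B can switch to News (15 → 18). Not NE.
(The remaining 3 profiles each have a profitable deviation by the same check.)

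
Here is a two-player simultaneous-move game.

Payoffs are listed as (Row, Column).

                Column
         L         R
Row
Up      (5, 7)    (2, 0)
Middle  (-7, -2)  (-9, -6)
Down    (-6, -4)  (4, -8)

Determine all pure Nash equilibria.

(Up, L)

Row against L: payoffs 5, -7, -6 → best response Up.
Row against R: payoffs 2, -9, 4 → best response Down.
Column against Up: payoffs 7, 0 → best response L.
Column against Middle: payoffs -2, -6 → best response L.
Column against Down: payoffs -4, -8 → best response L.
Mutual best responses: (Up, L).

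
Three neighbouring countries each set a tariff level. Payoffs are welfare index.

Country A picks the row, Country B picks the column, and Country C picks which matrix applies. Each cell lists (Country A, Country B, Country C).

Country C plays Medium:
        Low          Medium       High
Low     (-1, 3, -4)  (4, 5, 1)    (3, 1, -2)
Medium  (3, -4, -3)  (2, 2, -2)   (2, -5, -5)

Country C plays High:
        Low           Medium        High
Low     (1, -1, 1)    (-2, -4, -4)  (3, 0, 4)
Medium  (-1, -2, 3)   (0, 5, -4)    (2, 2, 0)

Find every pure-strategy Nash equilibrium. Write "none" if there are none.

Country A against (Low, Medium): payoffs -1, 3 → best response Medium.
Country A against (Low, High): payoffs 1, -1 → best response Low.
Country A against (Medium, Medium): payoffs 4, 2 → best response Low.
Country A against (Medium, High): payoffs -2, 0 → best response Medium.
Country A against (High, Medium): payoffs 3, 2 → best response Low.
Country A against (High, High): payoffs 3, 2 → best response Low.
Country B against (Low, Medium): payoffs 3, 5, 1 → best response Medium.
Country B against (Low, High): payoffs -1, -4, 0 → best response High.
Country B against (Medium, Medium): payoffs -4, 2, -5 → best response Medium.
Country B against (Medium, High): payoffs -2, 5, 2 → best response Medium.
Country C against (Low, Low): payoffs -4, 1 → best response High.
Country C against (Low, Medium): payoffs 1, -4 → best response Medium.
Country C against (Low, High): payoffs -2, 4 → best response High.
Country C against (Medium, Low): payoffs -3, 3 → best response High.
Country C against (Medium, Medium): payoffs -2, -4 → best response Medium.
Country C against (Medium, High): payoffs -5, 0 → best response High.
Mutual best responses: (Low, Medium, Medium); (Low, High, High).

(Low, Medium, Medium) and (Low, High, High)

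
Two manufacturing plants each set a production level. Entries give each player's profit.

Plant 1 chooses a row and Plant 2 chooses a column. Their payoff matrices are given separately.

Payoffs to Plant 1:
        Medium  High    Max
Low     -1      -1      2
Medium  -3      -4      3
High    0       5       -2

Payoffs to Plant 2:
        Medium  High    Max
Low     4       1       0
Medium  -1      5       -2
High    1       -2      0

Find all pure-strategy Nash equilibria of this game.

The unique pure-strategy Nash equilibrium is (High, Medium).

For each strategy profile, look for a profitable unilateral deviation.
(Low, Medium): Plant 1 can switch to High (-1 → 0). Not NE.
(Low, High): Plant 1 can switch to High (-1 → 5). Not NE.
(Low, Max): Plant 1 can switch to Medium (2 → 3). Not NE.
(Medium, Medium): Plant 1 can switch to Low (-3 → -1). Not NE.
(Medium, High): Plant 1 can switch to Low (-4 → -1). Not NE.
(Medium, Max): Plant 2 can switch to Medium (-2 → -1). Not NE.
(High, Medium): Plant 1 gets 0, best alternative -1; Plant 2 gets 1, best alternative 0. No profitable deviation — NE.
(The remaining 2 profiles each have a profitable deviation by the same check.)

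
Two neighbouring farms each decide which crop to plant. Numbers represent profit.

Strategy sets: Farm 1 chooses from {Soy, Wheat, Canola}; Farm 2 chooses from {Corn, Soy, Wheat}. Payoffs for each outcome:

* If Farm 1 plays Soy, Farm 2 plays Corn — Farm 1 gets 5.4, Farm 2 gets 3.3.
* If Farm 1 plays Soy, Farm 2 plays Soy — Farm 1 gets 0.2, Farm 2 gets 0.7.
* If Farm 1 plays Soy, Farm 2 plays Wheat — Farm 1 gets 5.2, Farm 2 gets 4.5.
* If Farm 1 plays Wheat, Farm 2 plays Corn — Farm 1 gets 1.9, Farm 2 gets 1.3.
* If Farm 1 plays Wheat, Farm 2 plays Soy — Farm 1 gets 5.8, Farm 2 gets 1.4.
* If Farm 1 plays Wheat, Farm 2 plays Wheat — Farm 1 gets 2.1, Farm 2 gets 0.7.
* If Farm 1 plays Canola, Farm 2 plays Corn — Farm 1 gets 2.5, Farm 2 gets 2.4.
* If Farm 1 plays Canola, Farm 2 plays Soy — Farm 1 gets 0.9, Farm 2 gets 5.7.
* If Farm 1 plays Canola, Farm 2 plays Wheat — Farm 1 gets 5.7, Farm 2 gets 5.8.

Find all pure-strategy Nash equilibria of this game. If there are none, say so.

Farm 1 against Corn: payoffs 5.4, 1.9, 2.5 → best response Soy.
Farm 1 against Soy: payoffs 0.2, 5.8, 0.9 → best response Wheat.
Farm 1 against Wheat: payoffs 5.2, 2.1, 5.7 → best response Canola.
Farm 2 against Soy: payoffs 3.3, 0.7, 4.5 → best response Wheat.
Farm 2 against Wheat: payoffs 1.3, 1.4, 0.7 → best response Soy.
Farm 2 against Canola: payoffs 2.4, 5.7, 5.8 → best response Wheat.
Mutual best responses: (Wheat, Soy); (Canola, Wheat).

Pure-strategy Nash equilibria: (Wheat, Soy), (Canola, Wheat)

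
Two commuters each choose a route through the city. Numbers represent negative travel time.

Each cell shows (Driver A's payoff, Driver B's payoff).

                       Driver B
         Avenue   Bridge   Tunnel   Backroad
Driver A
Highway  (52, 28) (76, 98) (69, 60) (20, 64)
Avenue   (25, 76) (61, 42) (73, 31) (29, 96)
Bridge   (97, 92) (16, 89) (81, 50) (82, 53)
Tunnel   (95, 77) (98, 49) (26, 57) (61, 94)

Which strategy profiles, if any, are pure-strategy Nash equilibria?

The unique pure-strategy Nash equilibrium is (Bridge, Avenue).

Mark each player's best response to every combination of opponents' strategies; a profile where every player is best-responding is a pure Nash equilibrium.
Driver A against Avenue: payoffs 52, 25, 97, 95 → best response Bridge.
Driver A against Bridge: payoffs 76, 61, 16, 98 → best response Tunnel.
Driver A against Tunnel: payoffs 69, 73, 81, 26 → best response Bridge.
Driver A against Backroad: payoffs 20, 29, 82, 61 → best response Bridge.
Driver B against Highway: payoffs 28, 98, 60, 64 → best response Bridge.
Driver B against Avenue: payoffs 76, 42, 31, 96 → best response Backroad.
Driver B against Bridge: payoffs 92, 89, 50, 53 → best response Avenue.
Driver B against Tunnel: payoffs 77, 49, 57, 94 → best response Backroad.
Mutual best responses: (Bridge, Avenue).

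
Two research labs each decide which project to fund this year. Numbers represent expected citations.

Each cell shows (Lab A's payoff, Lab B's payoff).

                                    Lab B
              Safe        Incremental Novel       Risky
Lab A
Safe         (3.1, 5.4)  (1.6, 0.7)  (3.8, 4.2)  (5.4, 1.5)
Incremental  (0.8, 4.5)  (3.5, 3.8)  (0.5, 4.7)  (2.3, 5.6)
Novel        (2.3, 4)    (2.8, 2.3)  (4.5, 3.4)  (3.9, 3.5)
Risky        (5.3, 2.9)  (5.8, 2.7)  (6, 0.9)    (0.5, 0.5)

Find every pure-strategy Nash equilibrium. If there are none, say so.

For each player, find the best response to each opponent profile; mutual best responses are the pure NE.
Lab A against Safe: payoffs 3.1, 0.8, 2.3, 5.3 → best response Risky.
Lab A against Incremental: payoffs 1.6, 3.5, 2.8, 5.8 → best response Risky.
Lab A against Novel: payoffs 3.8, 0.5, 4.5, 6 → best response Risky.
Lab A against Risky: payoffs 5.4, 2.3, 3.9, 0.5 → best response Safe.
Lab B against Safe: payoffs 5.4, 0.7, 4.2, 1.5 → best response Safe.
Lab B against Incremental: payoffs 4.5, 3.8, 4.7, 5.6 → best response Risky.
Lab B against Novel: payoffs 4, 2.3, 3.4, 3.5 → best response Safe.
Lab B against Risky: payoffs 2.9, 2.7, 0.9, 0.5 → best response Safe.
Mutual best responses: (Risky, Safe).

The unique pure-strategy Nash equilibrium is (Risky, Safe).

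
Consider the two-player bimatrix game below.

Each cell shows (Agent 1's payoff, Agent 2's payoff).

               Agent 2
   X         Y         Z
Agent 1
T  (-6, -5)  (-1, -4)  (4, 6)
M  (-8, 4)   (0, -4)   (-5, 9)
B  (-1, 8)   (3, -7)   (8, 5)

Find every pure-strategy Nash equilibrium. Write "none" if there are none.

The unique pure-strategy Nash equilibrium is (B, X).

Agent 1 against X: payoffs -6, -8, -1 → best response B.
Agent 1 against Y: payoffs -1, 0, 3 → best response B.
Agent 1 against Z: payoffs 4, -5, 8 → best response B.
Agent 2 against T: payoffs -5, -4, 6 → best response Z.
Agent 2 against M: payoffs 4, -4, 9 → best response Z.
Agent 2 against B: payoffs 8, -7, 5 → best response X.
Mutual best responses: (B, X).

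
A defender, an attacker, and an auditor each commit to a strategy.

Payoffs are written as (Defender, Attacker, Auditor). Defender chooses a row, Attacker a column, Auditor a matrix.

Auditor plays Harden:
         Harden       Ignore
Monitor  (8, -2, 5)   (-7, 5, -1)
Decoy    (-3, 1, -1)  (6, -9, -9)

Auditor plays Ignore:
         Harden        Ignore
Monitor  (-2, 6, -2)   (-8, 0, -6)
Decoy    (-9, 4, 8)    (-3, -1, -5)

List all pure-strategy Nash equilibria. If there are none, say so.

This game has no pure Nash equilibrium.

Defender against (Harden, Harden): payoffs 8, -3 → best response Monitor.
Defender against (Harden, Ignore): payoffs -2, -9 → best response Monitor.
Defender against (Ignore, Harden): payoffs -7, 6 → best response Decoy.
Defender against (Ignore, Ignore): payoffs -8, -3 → best response Decoy.
Attacker against (Monitor, Harden): payoffs -2, 5 → best response Ignore.
Attacker against (Monitor, Ignore): payoffs 6, 0 → best response Harden.
Attacker against (Decoy, Harden): payoffs 1, -9 → best response Harden.
Attacker against (Decoy, Ignore): payoffs 4, -1 → best response Harden.
Auditor against (Monitor, Harden): payoffs 5, -2 → best response Harden.
Auditor against (Monitor, Ignore): payoffs -1, -6 → best response Harden.
Auditor against (Decoy, Harden): payoffs -1, 8 → best response Ignore.
Auditor against (Decoy, Ignore): payoffs -9, -5 → best response Ignore.
No profile is a mutual best response for all players.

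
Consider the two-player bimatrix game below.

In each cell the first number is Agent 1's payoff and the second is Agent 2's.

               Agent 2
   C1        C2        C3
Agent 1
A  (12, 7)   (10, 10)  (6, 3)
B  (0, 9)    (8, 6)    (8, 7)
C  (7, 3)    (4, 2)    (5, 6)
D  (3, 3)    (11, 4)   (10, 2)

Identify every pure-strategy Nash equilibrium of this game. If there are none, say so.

The unique pure-strategy Nash equilibrium is (D, C2).

Check each profile: it is a Nash equilibrium iff no player can strictly gain by switching unilaterally.
(A, C1): Agent 2 can switch to C2 (7 → 10). Not NE.
(A, C2): Agent 1 can switch to D (10 → 11). Not NE.
(A, C3): Agent 1 can switch to B (6 → 8). Not NE.
(B, C1): Agent 1 can switch to A (0 → 12). Not NE.
(B, C2): Agent 1 can switch to A (8 → 10). Not NE.
(B, C3): Agent 1 can switch to D (8 → 10). Not NE.
(C, C1): Agent 1 can switch to A (7 → 12). Not NE.
(C, C2): Agent 1 can switch to A (4 → 10). Not NE.
(C, C3): Agent 1 can switch to A (5 → 6). Not NE.
(D, C1): Agent 1 can switch to A (3 → 12). Not NE.
(D, C2): Agent 1 gets 11, best alternative 10; Agent 2 gets 4, best alternative 3. No profitable deviation — NE.
(The remaining 1 profile has a profitable deviation by the same check.)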